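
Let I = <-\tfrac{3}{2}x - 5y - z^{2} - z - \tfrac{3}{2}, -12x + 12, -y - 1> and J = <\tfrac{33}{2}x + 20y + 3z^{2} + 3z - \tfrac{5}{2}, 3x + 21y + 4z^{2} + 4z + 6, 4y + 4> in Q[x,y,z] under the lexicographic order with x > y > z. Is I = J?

Two ideals are equal iff their reduced Gröbner bases coincide (the reduced basis is unique for a fixed ordering).
Buchberger on the first generating set:
f_1 = -\tfrac{3}{2}x - 5y - z^{2} - z - \tfrac{3}{2}, LT = x.
f_2 = -12x + 12, LT = x.
f_3 = -y - 1, LT = y.

S(f_1,f_2): lcm = x. S = \tfrac{10}{3}y + \tfrac{2}{3}z^{2} + \tfrac{2}{3}z + 2.
  leading term y: subtract (-\tfrac{10}{3})·f_3 from \tfrac{10}{3}y + \tfrac{2}{3}z^{2} + \tfrac{2}{3}z + 2 → \tfrac{2}{3}z^{2} + \tfrac{2}{3}z - \tfrac{4}{3}
  leading term z^{2}: no divisor's leading term divides it; move \tfrac{2}{3}z^{2} to the remainder.
  leading term z: no divisor's leading term divides it; move \tfrac{2}{3}z to the remainder.
  leading term 1: no divisor's leading term divides it; move -\tfrac{4}{3} to the remainder.
  remainder \tfrac{2}{3}z^{2} + \tfrac{2}{3}z - \tfrac{4}{3} ≠ 0; add g_4 = \tfrac{2}{3}z^{2} + \tfrac{2}{3}z - \tfrac{4}{3} to the basis.

S(f_1,f_3): leading monomials are coprime, so the S-polynomial reduces to 0 (Buchberger's first criterion).
S(f_2,f_3): leading monomials are coprime, so the S-polynomial reduces to 0 (Buchberger's first criterion).
S(f_1,g_4): leading monomials are coprime, so the S-polynomial reduces to 0 (Buchberger's first criterion).
S(f_2,g_4): leading monomials are coprime, so the S-polynomial reduces to 0 (Buchberger's first criterion).
S(f_3,g_4): leading monomials are coprime, so the S-polynomial reduces to 0 (Buchberger's first criterion).
Every S-polynomial of the final basis reduces to 0, so we have a Gröbner basis.
Inter-reduce: drop elements whose leading term is divisible by another's, tail-reduce, and make monic.
Reduced Gröbner basis: {x - 1, y + 1, z^{2} + z - 2}.

Buchberger on the second generating set:
h_1 = \tfrac{33}{2}x + 20y + 3z^{2} + 3z - \tfrac{5}{2}, LT = x.
h_2 = 3x + 21y + 4z^{2} + 4z + 6, LT = x.
h_3 = 4y + 4, LT = y.

S(h_1,h_2): lcm = x. S = -\tfrac{191}{33}y - \tfrac{38}{33}z^{2} - \tfrac{38}{33}z - \tfrac{71}{33}.
  leading term y: subtract (-\tfrac{191}{132})·h_3 from -\tfrac{191}{33}y - \tfrac{38}{33}z^{2} - \tfrac{38}{33}z - \tfrac{71}{33} → -\tfrac{38}{33}z^{2} - \tfrac{38}{33}z + \tfrac{40}{11}
  leading term z^{2}: no divisor's leading term divides it; move -\tfrac{38}{33}z^{2} to the remainder.
  leading term z: no divisor's leading term divides it; move -\tfrac{38}{33}z to the remainder.
  leading term 1: no divisor's leading term divides it; move \tfrac{40}{11} to the remainder.
  remainder -\tfrac{38}{33}z^{2} - \tfrac{38}{33}z + \tfrac{40}{11} ≠ 0; add k_4 = -\tfrac{38}{33}z^{2} - \tfrac{38}{33}z + \tfrac{40}{11} to the basis.

S(h_1,h_3): leading monomials are coprime, so the S-polynomial reduces to 0 (Buchberger's first criterion).
S(h_2,h_3): leading monomials are coprime, so the S-polynomial reduces to 0 (Buchberger's first criterion).
S(h_1,k_4): leading monomials are coprime, so the S-polynomial reduces to 0 (Buchberger's first criterion).
S(h_2,k_4): leading monomials are coprime, so the S-polynomial reduces to 0 (Buchberger's first criterion).
S(h_3,k_4): leading monomials are coprime, so the S-polynomial reduces to 0 (Buchberger's first criterion).
Every S-polynomial of the final basis reduces to 0, so we have a Gröbner basis.
Inter-reduce: drop elements whose leading term is divisible by another's, tail-reduce, and make monic.
Reduced Gröbner basis: {x - \tfrac{15}{19}, y + 1, z^{2} + z - \tfrac{60}{19}}.

The bases are distinct; the ideals are different.

No, the ideals differ.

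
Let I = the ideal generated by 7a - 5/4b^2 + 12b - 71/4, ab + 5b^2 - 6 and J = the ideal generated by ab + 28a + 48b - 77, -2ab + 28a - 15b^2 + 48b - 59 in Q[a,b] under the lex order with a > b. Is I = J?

Two ideals are equal iff their reduced Gröbner bases coincide (the reduced basis is unique for a fixed ordering).
Buchberger on the first generating set:
f_1 = 7a - 5/4b^2 + 12b - 71/4, LT = a.
f_2 = ab + 5b^2 - 6, LT = ab.

S(f_1,f_2): lcm = ab. S = -5/28b^3 - 23/7b^2 - 71/28b + 6.
  reduce S modulo (f_1, f_2):
  remainder -5/28b^3 - 23/7b^2 - 71/28b + 6 ≠ 0; add g_3 = -5/28b^3 - 23/7b^2 - 71/28b + 6 to the basis.

The other S-polynomials (S(f_1,g_3), S(f_2,g_3)) all reduce to 0 modulo the current basis, so we have a Gröbner basis.
Inter-reduce: drop elements whose leading term is divisible by another's, tail-reduce, and make monic.
Reduced Gröbner basis: {a - 5/28b^2 + 12/7b - 71/28, b^3 + 92/5b^2 + 71/5b - 168/5}.

Buchberger on the second generating set:
h_1 = ab + 28a + 48b - 77, LT = ab.
h_2 = -2ab + 28a - 15b^2 + 48b - 59, LT = ab.

S(h_1,h_2): lcm = ab. S = 42a - 15/2b^2 + 72b - 213/2.
  reduce S modulo (h_1, h_2):
  remainder 42a - 15/2b^2 + 72b - 213/2 ≠ 0; add k_3 = 42a - 15/2b^2 + 72b - 213/2 to the basis.

S(h_1,k_3): lcm = ab. S = 28a + 5/28b^3 - 12/7b^2 + 1415/28b - 77.
  reduce S modulo (h_1, h_2, k_3):
  remainder 5/28b^3 + 23/7b^2 + 71/28b - 6 ≠ 0; add k_4 = 5/28b^3 + 23/7b^2 + 71/28b - 6 to the basis.

The other S-polynomials (S(h_2,k_3), S(h_1,k_4), S(h_2,k_4), S(k_3,k_4)) all reduce to 0 modulo the current basis, so we have a Gröbner basis.
Inter-reduce: drop elements whose leading term is divisible by another's, tail-reduce, and make monic.
Reduced Gröbner basis: {a - 5/28b^2 + 12/7b - 71/28, b^3 + 92/5b^2 + 71/5b - 168/5}.

These coincide, so the ideals are equal.

Yes, the ideals are equal.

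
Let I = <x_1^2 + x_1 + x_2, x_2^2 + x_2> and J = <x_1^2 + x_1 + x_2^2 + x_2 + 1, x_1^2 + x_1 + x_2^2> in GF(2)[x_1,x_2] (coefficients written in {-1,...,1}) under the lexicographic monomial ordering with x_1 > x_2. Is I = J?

No, the ideals differ.

Two ideals are equal iff their reduced Gröbner bases coincide (the reduced basis is unique for a fixed ordering).
Buchberger on the first generating set:
f_1 = x_1^2 + x_1 + x_2, LT = x_1^2.
f_2 = x_2^2 + x_2, LT = x_2^2.

S(f_1,f_2): leading monomials are coprime, so the S-polynomial reduces to 0 (Buchberger's first criterion).
Every S-polynomial of the final basis reduces to 0, so we have a Gröbner basis.
Inter-reduce: drop elements whose leading term is divisible by another's, tail-reduce, and make monic.
Reduced Gröbner basis: {x_1^2 + x_1 + x_2, x_2^2 + x_2}.

Buchberger on the second generating set:
h_1 = x_1^2 + x_1 + x_2^2 + x_2 + 1, LT = x_1^2.
h_2 = x_1^2 + x_1 + x_2^2, LT = x_1^2.

S(h_1,h_2): lcm = x_1^2. S = x_2 + 1.
  leading term x_2: no divisor's leading term divides it; move x_2 to the remainder.
  leading term 1: no divisor's leading term divides it; move 1 to the remainder.
  remainder x_2 + 1 ≠ 0; add k_3 = x_2 + 1 to the basis.

S(h_1,k_3): leading monomials are coprime, so the S-polynomial reduces to 0 (Buchberger's first criterion).
S(h_2,k_3): leading monomials are coprime, so the S-polynomial reduces to 0 (Buchberger's first criterion).
Every S-polynomial of the final basis reduces to 0, so we have a Gröbner basis.
Inter-reduce: drop elements whose leading term is divisible by another's, tail-reduce, and make monic.
Reduced Gröbner basis: {x_1^2 + x_1 + 1, x_2 + 1}.

Since the reduced bases disagree, the two ideals are not the same.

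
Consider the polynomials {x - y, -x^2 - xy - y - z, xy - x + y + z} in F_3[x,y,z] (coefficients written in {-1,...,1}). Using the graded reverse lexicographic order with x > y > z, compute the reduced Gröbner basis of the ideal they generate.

f_1 = x - y, LT = x.
f_2 = -x^2 - xy - y - z, LT = x^2.
f_3 = xy - x + y + z, LT = xy.

S(f_1,f_2): lcm = x^2. S = xy - y - z.
  leading term xy: subtract (y)·f_1 from xy - y - z → y^2 - y - z
  leading term y^2: no divisor's leading term divides it; move y^2 to the remainder.
  leading term y: no divisor's leading term divides it; move -y to the remainder.
  leading term z: no divisor's leading term divides it; move -z to the remainder.
  remainder y^2 - y - z ≠ 0; add g_4 = y^2 - y - z to the basis.

S(f_1,f_3): lcm = xy. S = -y^2 + x - y - z.
  leading term y^2: subtract (-1)·g_4 from -y^2 + x - y - z → x + y + z
  leading term x: subtract (1)·f_1 from x + y + z → -y + z
  leading term y: no divisor's leading term divides it; move -y to the remainder.
  leading term z: no divisor's leading term divides it; move z to the remainder.
  remainder -y + z ≠ 0; add g_5 = -y + z to the basis.

S(f_2,f_3): lcm = x^2y. S = xy^2 + x^2 - xy + y^2 - xz + yz.
  leading term xy^2: subtract (y^2)·f_1 from xy^2 + x^2 - xy + y^2 - xz + yz → y^3 + x^2 - xy + y^2 - xz + yz
  leading term y^3: subtract (y)·g_4 from y^3 + x^2 - xy + y^2 - xz + yz → x^2 - xy - y^2 - xz - yz
  leading term x^2: subtract (x)·f_1 from x^2 - xy - y^2 - xz - yz → -y^2 - xz - yz
  leading term y^2: subtract (-1)·g_4 from -y^2 - xz - yz → -xz - yz - y - z
  leading term xz: subtract (-z)·f_1 from -xz - yz - y - z → yz - y - z
  leading term yz: subtract (-z)·g_5 from yz - y - z → z^2 - y - z
  leading term z^2: no divisor's leading term divides it; move z^2 to the remainder.
  leading term y: subtract (1)·g_5 from -y - z → z
  leading term z: no divisor's leading term divides it; move z to the remainder.
  remainder z^2 + z ≠ 0; add g_6 = z^2 + z to the basis.

The other S-polynomials (S(f_1,g_4), S(f_2,g_4), S(f_3,g_4), S(f_1,g_5), S(f_2,g_5), S(f_3,g_5), S(g_4,g_5), S(f_1,g_6), S(f_2,g_6), S(f_3,g_6), S(g_4,g_6), S(g_5,g_6)) all reduce to 0 modulo the current basis, so we have a Gröbner basis.
Inter-reduce: drop elements whose leading term is divisible by another's, tail-reduce, and make monic.

G = {z^2 + z, x - z, y - z}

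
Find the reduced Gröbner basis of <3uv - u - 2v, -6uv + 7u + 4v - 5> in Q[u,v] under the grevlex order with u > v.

f_1 = 3uv - u - 2v, LT = uv.
f_2 = -6uv + 7u + 4v - 5, LT = uv.

S(f_1,f_2): lcm = uv. S = 5/6u - 5/6.
  leading term u: no divisor's leading term divides it; move 5/6u to the remainder.
  leading term 1: no divisor's leading term divides it; move -5/6 to the remainder.
  remainder 5/6u - 5/6 ≠ 0; add g_3 = 5/6u - 5/6 to the basis.

S(f_1,g_3): lcm = uv. S = -1/3u + 1/3v.
  leading term u: subtract (-2/5)·g_3 from -1/3u + 1/3v → 1/3v - 1/3
  leading term v: no divisor's leading term divides it; move 1/3v to the remainder.
  leading term 1: no divisor's leading term divides it; move -1/3 to the remainder.
  remainder 1/3v - 1/3 ≠ 0; add g_4 = 1/3v - 1/3 to the basis.

The other S-polynomials (S(f_2,g_3), S(f_1,g_4), S(f_2,g_4), S(g_3,g_4)) all reduce to 0 modulo the current basis, so we have a Gröbner basis.
Inter-reduce: drop elements whose leading term is divisible by another's, tail-reduce, and make monic.

G = {u - 1, v - 1}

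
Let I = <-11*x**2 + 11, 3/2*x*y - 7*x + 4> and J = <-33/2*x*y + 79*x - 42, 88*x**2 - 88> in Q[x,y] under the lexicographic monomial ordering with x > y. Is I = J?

For a fixed monomial order, each ideal has a unique reduced Gröbner basis; comparing bases decides equality.
Buchberger on the first generating set:
f_1 = -11*x**2 + 11, LT = x**2.
f_2 = 3/2*x*y - 7*x + 4, LT = x*y.

S(f_1,f_2): lcm = x**2*y. S = 14/3*x**2 - 8/3*x - y.
  reduce S modulo (f_1, f_2):
  remainder -8/3*x - y + 14/3 ≠ 0; add g_3 = -8/3*x - y + 14/3 to the basis.

S(f_2,g_3): lcm = x*y. S = -14/3*x - 3/8*y**2 + 7/4*y + 8/3.
  reduce S modulo (f_1, f_2, g_3):
  remainder -3/8*y**2 + 7/2*y - 11/2 ≠ 0; add g_4 = -3/8*y**2 + 7/2*y - 11/2 to the basis.

The other S-polynomials (S(f_1,g_3), S(f_1,g_4), S(f_2,g_4), S(g_3,g_4)) all reduce to 0 modulo the current basis, so we have a Gröbner basis.
Inter-reduce: drop elements whose leading term is divisible by another's, tail-reduce, and make monic.
Reduced Gröbner basis: {x + 3/8*y - 7/4, y**2 - 28/3*y + 44/3}.

Buchberger on the second generating set:
h_1 = -33/2*x*y + 79*x - 42, LT = x*y.
h_2 = 88*x**2 - 88, LT = x**2.

S(h_1,h_2): lcm = x**2*y. S = -158/33*x**2 + 28/11*x + y.
  reduce S modulo (h_1, h_2):
  remainder 28/11*x + y - 158/33 ≠ 0; add k_3 = 28/11*x + y - 158/33 to the basis.

S(h_1,k_3): lcm = x*y. S = -158/33*x - 11/28*y**2 + 79/42*y + 28/11.
  reduce S modulo (h_1, h_2, k_3):
  remainder -11/28*y**2 + 79/21*y - 407/63 ≠ 0; add k_4 = -11/28*y**2 + 79/21*y - 407/63 to the basis.

The other S-polynomials (S(h_2,k_3), S(h_1,k_4), S(h_2,k_4), S(k_3,k_4)) all reduce to 0 modulo the current basis, so we have a Gröbner basis.
Inter-reduce: drop elements whose leading term is divisible by another's, tail-reduce, and make monic.
Reduced Gröbner basis: {x + 11/28*y - 79/42, y**2 - 316/33*y + 148/9}.

Since the reduced bases disagree, the two ideals are not the same.

No, the ideals differ.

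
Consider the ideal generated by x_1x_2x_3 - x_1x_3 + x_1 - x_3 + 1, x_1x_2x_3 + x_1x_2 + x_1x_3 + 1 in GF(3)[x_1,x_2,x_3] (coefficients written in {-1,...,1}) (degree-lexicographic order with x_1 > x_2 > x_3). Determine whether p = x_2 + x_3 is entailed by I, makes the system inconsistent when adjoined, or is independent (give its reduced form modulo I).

x_2 + x_3 is independent of I; its normal form modulo I is x_2 + x_3.

First compute the reduced Gröbner basis of I by Buchberger's algorithm.
f_1 = x_1x_2x_3 - x_1x_3 + x_1 - x_3 + 1, LT = x_1x_2x_3.
f_2 = x_1x_2x_3 + x_1x_2 + x_1x_3 + 1, LT = x_1x_2x_3.

S(f_1,f_2): lcm = x_1x_2x_3. S = -x_1x_2 + x_1x_3 + x_1 - x_3.
  leading term x_1x_2: no divisor's leading term divides it; move -x_1x_2 to the remainder.
  leading term x_1x_3: no divisor's leading term divides it; move x_1x_3 to the remainder.
  leading term x_1: no divisor's leading term divides it; move x_1 to the remainder.
  leading term x_3: no divisor's leading term divides it; move -x_3 to the remainder.
  remainder -x_1x_2 + x_1x_3 + x_1 - x_3 ≠ 0; add h_3 = -x_1x_2 + x_1x_3 + x_1 - x_3 to the basis.

S(f_1,h_3): lcm = x_1x_2x_3. S = x_1x_3^2 - x_3^2 + x_1 - x_3 + 1.
  leading term x_1x_3^2: no divisor's leading term divides it; move x_1x_3^2 to the remainder.
  leading term x_3^2: no divisor's leading term divides it; move -x_3^2 to the remainder.
  leading term x_1: no divisor's leading term divides it; move x_1 to the remainder.
  leading term x_3: no divisor's leading term divides it; move -x_3 to the remainder.
  leading term 1: no divisor's leading term divides it; move 1 to the remainder.
  remainder x_1x_3^2 - x_3^2 + x_1 - x_3 + 1 ≠ 0; add h_4 = x_1x_3^2 - x_3^2 + x_1 - x_3 + 1 to the basis.

S(f_1,h_4): lcm = x_1x_2x_3^2. S = -x_1x_3^2 + x_2x_3^2 - x_1x_2 + x_1x_3 + x_2x_3 - x_3^2 - x_2 + x_3.
  leading term x_1x_3^2: subtract (-1)·h_4 from -x_1x_3^2 + x_2x_3^2 - x_1x_2 + x_1x_3 + x_2x_3 - x_3^2 - x_2 + x_3 → x_2x_3^2 - x_1x_2 + x_1x_3 + x_2x_3 + x_3^2 + x_1 - x_2 + 1
  leading term x_2x_3^2: no divisor's leading term divides it; move x_2x_3^2 to the remainder.
  leading term x_1x_2: subtract (1)·h_3 from -x_1x_2 + x_1x_3 + x_2x_3 + x_3^2 + x_1 - x_2 + 1 → x_2x_3 + x_3^2 - x_2 + x_3 + 1
  leading term x_2x_3: no divisor's leading term divides it; move x_2x_3 to the remainder.
  leading term x_3^2: no divisor's leading term divides it; move x_3^2 to the remainder.
  leading term x_2: no divisor's leading term divides it; move -x_2 to the remainder.
  leading term x_3: no divisor's leading term divides it; move x_3 to the remainder.
  leading term 1: no divisor's leading term divides it; move 1 to the remainder.
  remainder x_2x_3^2 + x_2x_3 + x_3^2 - x_2 + x_3 + 1 ≠ 0; add h_5 = x_2x_3^2 + x_2x_3 + x_3^2 - x_2 + x_3 + 1 to the basis.

The other S-polynomials (S(f_2,h_3), S(f_2,h_4), S(h_3,h_4), S(f_1,h_5), S(f_2,h_5), S(h_3,h_5), S(h_4,h_5)) all reduce to 0 modulo the current basis, so we have a Gröbner basis.
Inter-reduce: drop elements whose leading term is divisible by another's, tail-reduce, and make monic.
Reduced Gröbner basis: {x_1x_3^2 - x_3^2 + x_1 - x_3 + 1, x_2x_3^2 + x_2x_3 + x_3^2 - x_2 + x_3 + 1, x_1x_2 - x_1x_3 - x_1 + x_3}.
Label its elements g_1 = x_1x_3^2 - x_3^2 + x_1 - x_3 + 1, g_2 = x_2x_3^2 + x_2x_3 + x_3^2 - x_2 + x_3 + 1, g_3 = x_1x_2 - x_1x_3 - x_1 + x_3.

Reduce p = x_2 + x_3 modulo G:
  leading term x_2: no divisor's leading term divides it; move x_2 to the remainder.
  leading term x_3: no divisor's leading term divides it; move x_3 to the remainder.
  normal form = x_2 + x_3.
The normal form is nonzero, so p ∉ I. Since p minus its normal form lies in I, I + (p) = I + (r) where r = x_2 + x_3; decide whether this ideal is the whole ring.
Run Buchberger on G together with r (pairs among the g_i already reduce to 0 since G is a Gröbner basis):
g_1 = x_1x_3^2 - x_3^2 + x_1 - x_3 + 1, LT = x_1x_3^2.
g_2 = x_2x_3^2 + x_2x_3 + x_3^2 - x_2 + x_3 + 1, LT = x_2x_3^2.
g_3 = x_1x_2 - x_1x_3 - x_1 + x_3, LT = x_1x_2.
r = x_2 + x_3, LT = x_2.

S(g_2,r): lcm = x_2x_3^2. S = -x_3^3 + x_2x_3 + x_3^2 - x_2 + x_3 + 1.
  leading term x_3^3: no divisor's leading term divides it; move -x_3^3 to the remainder.
  leading term x_2x_3: subtract (x_3)·r from x_2x_3 + x_3^2 - x_2 + x_3 + 1 → -x_2 + x_3 + 1
  leading term x_2: subtract (-1)·r from -x_2 + x_3 + 1 → -x_3 + 1
  leading term x_3: no divisor's leading term divides it; move -x_3 to the remainder.
  leading term 1: no divisor's leading term divides it; move 1 to the remainder.
  remainder -x_3^3 - x_3 + 1 ≠ 0; add m_5 = -x_3^3 - x_3 + 1 to the basis.

S(g_3,r): lcm = x_1x_2. S = x_1x_3 - x_1 + x_3.
  leading term x_1x_3: no divisor's leading term divides it; move x_1x_3 to the remainder.
  leading term x_1: no divisor's leading term divides it; move -x_1 to the remainder.
  leading term x_3: no divisor's leading term divides it; move x_3 to the remainder.
  remainder x_1x_3 - x_1 + x_3 ≠ 0; add m_6 = x_1x_3 - x_1 + x_3 to the basis.

S(g_1,m_5): lcm = x_1x_3^3. S = -x_3^3 - x_3^2 + x_1 + x_3.
  leading term x_3^3: subtract (1)·m_5 from -x_3^3 - x_3^2 + x_1 + x_3 → -x_3^2 + x_1 - x_3 - 1
  leading term x_3^2: no divisor's leading term divides it; move -x_3^2 to the remainder.
  leading term x_1: no divisor's leading term divides it; move x_1 to the remainder.
  leading term x_3: no divisor's leading term divides it; move -x_3 to the remainder.
  leading term 1: no divisor's leading term divides it; move -1 to the remainder.
  remainder -x_3^2 + x_1 - x_3 - 1 ≠ 0; add m_7 = -x_3^2 + x_1 - x_3 - 1 to the basis.

S(g_1,m_7): lcm = x_1x_3^2. S = x_1^2 - x_1x_3 - x_3^2 - x_3 + 1.
  leading term x_1^2: no divisor's leading term divides it; move x_1^2 to the remainder.
  leading term x_1x_3: subtract (-1)·m_6 from -x_1x_3 - x_3^2 - x_3 + 1 → -x_3^2 - x_1 + 1
  leading term x_3^2: subtract (1)·m_7 from -x_3^2 - x_1 + 1 → x_1 + x_3 - 1
  leading term x_1: no divisor's leading term divides it; move x_1 to the remainder.
  leading term x_3: no divisor's leading term divides it; move x_3 to the remainder.
  leading term 1: no divisor's leading term divides it; move -1 to the remainder.
  remainder x_1^2 + x_1 + x_3 - 1 ≠ 0; add m_8 = x_1^2 + x_1 + x_3 - 1 to the basis.

The other S-polynomials (S(g_1,g_2), S(g_1,g_3), S(g_1,r), S(g_2,g_3), S(g_2,m_5), S(g_3,m_5), S(r,m_5), S(g_1,m_6), S(g_2,m_6), S(g_3,m_6), S(r,m_6), S(m_5,m_6), S(g_2,m_7), S(g_3,m_7), S(r,m_7), S(m_5,m_7), S(m_6,m_7), S(g_1,m_8), S(g_2,m_8), S(g_3,m_8), S(r,m_8), S(m_5,m_8), S(m_6,m_8), S(m_7,m_8)) all reduce to 0 modulo the current basis, so we have a Gröbner basis.
Inter-reduce: drop elements whose leading term is divisible by another's, tail-reduce, and make monic.
Reduced Gröbner basis: {x_1^2 + x_1 + x_3 - 1, x_1x_3 - x_1 + x_3, x_3^2 - x_1 + x_3 + 1, x_2 + x_3}.
The reduced Gröbner basis of I + (p) is {x_1^2 + x_1 + x_3 - 1, x_1x_3 - x_1 + x_3, x_3^2 - x_1 + x_3 + 1, x_2 + x_3} ≠ {1}, a proper ideal, so the enlarged system stays consistent: p is independent of I, with normal form x_2 + x_3.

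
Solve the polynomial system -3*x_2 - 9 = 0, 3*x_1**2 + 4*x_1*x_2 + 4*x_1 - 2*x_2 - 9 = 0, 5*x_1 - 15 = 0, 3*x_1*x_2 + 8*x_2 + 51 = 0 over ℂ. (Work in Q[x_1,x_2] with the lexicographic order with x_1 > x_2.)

Compute a lex Gröbner basis by Buchberger's algorithm.
f_1 = -3*x_2 - 9, LT = x_2.
f_2 = 3*x_1**2 + 4*x_1*x_2 + 4*x_1 - 2*x_2 - 9, LT = x_1**2.
f_3 = 5*x_1 - 15, LT = x_1.
f_4 = 3*x_1*x_2 + 8*x_2 + 51, LT = x_1*x_2.

The S-polynomials (S(f_1,f_2), S(f_1,f_3), S(f_1,f_4), S(f_2,f_3), S(f_2,f_4), S(f_3,f_4)) all reduce to 0 modulo the current basis, so we have a Gröbner basis.
Inter-reduce: drop elements whose leading term is divisible by another's, tail-reduce, and make monic.
Reduced Gröbner basis: {x_1 - 3, x_2 + 3}.

The lex basis is triangular: the last element involves only x_2. Solving x_2 + 3 = 0 gives x_2 ∈ {-3}; substituting each value into the earlier elements determines the remaining variables.
  x_2 = -3: the earlier basis element becomes x_1 - 3 = 0, giving x_1 = 3 — point (3, -3).
Substituting each solution back into the original system confirms all equations vanish.
This is the nonlinear analogue of row-reducing a linear system.

{(3, -3)}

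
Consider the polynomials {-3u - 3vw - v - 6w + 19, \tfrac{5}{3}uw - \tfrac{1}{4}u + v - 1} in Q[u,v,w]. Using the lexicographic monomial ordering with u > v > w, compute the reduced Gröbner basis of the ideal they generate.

G = {u + vw + \tfrac{1}{3}v + 2w - \tfrac{19}{3}, vw^{2} + \tfrac{11}{60}vw - \tfrac{13}{20}v + 2w^{2} - \tfrac{199}{30}w + \tfrac{31}{20}}

f_1 = -3u - 3vw - v - 6w + 19, LT = u.
f_2 = \tfrac{5}{3}uw - \tfrac{1}{4}u + v - 1, LT = uw.

S(f_1,f_2): lcm = uw. S = \tfrac{3}{20}u + vw^{2} + \tfrac{1}{3}vw - \tfrac{3}{5}v + 2w^{2} - \tfrac{19}{3}w + \tfrac{3}{5}.
  reduce S modulo (f_1, f_2):
  remainder vw^{2} + \tfrac{11}{60}vw - \tfrac{13}{20}v + 2w^{2} - \tfrac{199}{30}w + \tfrac{31}{20} ≠ 0; add g_3 = vw^{2} + \tfrac{11}{60}vw - \tfrac{13}{20}v + 2w^{2} - \tfrac{199}{30}w + \tfrac{31}{20} to the basis.

The other S-polynomials (S(f_1,g_3), S(f_2,g_3)) all reduce to 0 modulo the current basis, so we have a Gröbner basis.
Inter-reduce: drop elements whose leading term is divisible by another's, tail-reduce, and make monic.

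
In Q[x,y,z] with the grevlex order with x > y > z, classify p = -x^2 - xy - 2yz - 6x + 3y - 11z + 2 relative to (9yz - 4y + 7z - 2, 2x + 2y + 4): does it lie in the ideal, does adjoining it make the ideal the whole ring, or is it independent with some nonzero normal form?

First compute the reduced Gröbner basis of I by Buchberger's algorithm.
f_1 = 9yz - 4y + 7z - 2, LT = yz.
f_2 = 2x + 2y + 4, LT = x.

S(f_1,f_2): leading monomials are coprime, so the S-polynomial reduces to 0 (Buchberger's first criterion).
Every S-polynomial of the final basis reduces to 0, so we have a Gröbner basis.
Inter-reduce: drop elements whose leading term is divisible by another's, tail-reduce, and make monic.
Reduced Gröbner basis: {yz - 4/9y + 7/9z - 2/9, x + y + 2}.
Label its elements g_1 = yz - 4/9y + 7/9z - 2/9, g_2 = x + y + 2.

Reduce p = -x^2 - xy - 2yz - 6x + 3y - 11z + 2 modulo G:
  leading term x^2: subtract (-x)·g_2 from -x^2 - xy - 2yz - 6x + 3y - 11z + 2 → -2yz - 4x + 3y - 11z + 2
  leading term yz: subtract (-2)·g_1 from -2yz - 4x + 3y - 11z + 2 → -4x + 19/9y - 85/9z + 14/9
  leading term x: subtract (-4)·g_2 from -4x + 19/9y - 85/9z + 14/9 → 55/9y - 85/9z + 86/9
  leading term y: no divisor's leading term divides it; move 55/9y to the remainder.
  leading term z: no divisor's leading term divides it; move -85/9z to the remainder.
  leading term 1: no divisor's leading term divides it; move 86/9 to the remainder.
  normal form = 55/9y - 85/9z + 86/9.
The normal form is nonzero, so p ∉ I. Since p minus its normal form lies in I, I + (p) = I + (r) where r = 55/9y - 85/9z + 86/9; decide whether this ideal is the whole ring.
Run Buchberger on G together with r (pairs among the g_i already reduce to 0 since G is a Gröbner basis):
g_1 = yz - 4/9y + 7/9z - 2/9, LT = yz.
g_2 = x + y + 2, LT = x.
r = 55/9y - 85/9z + 86/9, LT = y.

S(g_1,g_2): leading monomials are coprime, so the S-polynomial reduces to 0 (Buchberger's first criterion).
S(g_1,r): lcm = yz. S = 17/11z^2 - 4/9y - 389/495z - 2/9.
  leading term z^2: no divisor's leading term divides it; move 17/11z^2 to the remainder.
  leading term y: subtract (-4/55)·r from -4/9y - 389/495z - 2/9 → -81/55z + 26/55
  leading term z: no divisor's leading term divides it; move -81/55z to the remainder.
  leading term 1: no divisor's leading term divides it; move 26/55 to the remainder.
  remainder 17/11z^2 - 81/55z + 26/55 ≠ 0; add m_4 = 17/11z^2 - 81/55z + 26/55 to the basis.

S(g_2,r): leading monomials are coprime, so the S-polynomial reduces to 0 (Buchberger's first criterion).
S(g_1,m_4): lcm = yz^2. S = 389/765yz + 7/9z^2 - 26/85y - 2/9z.
  leading term yz: subtract (389/765)·g_1 from 389/765yz + 7/9z^2 - 26/85y - 2/9z → 7/9z^2 - 110/1377y - 4253/6885z + 778/6885
  leading term z^2: subtract (77/153)·m_4 from 7/9z^2 - 110/1377y - 4253/6885z + 778/6885 → -110/1377y + 10/81z - 172/1377
  leading term y: subtract (-2/153)·r from -110/1377y + 10/81z - 172/1377 → 0
  remainder 0.

S(g_2,m_4): leading monomials are coprime, so the S-polynomial reduces to 0 (Buchberger's first criterion).
S(r,m_4): leading monomials are coprime, so the S-polynomial reduces to 0 (Buchberger's first criterion).
Every S-polynomial of the final basis reduces to 0, so we have a Gröbner basis.
Inter-reduce: drop elements whose leading term is divisible by another's, tail-reduce, and make monic.
Reduced Gröbner basis: {z^2 - 81/85z + 26/85, x + 17/11z + 24/55, y - 17/11z + 86/55}.
The reduced Gröbner basis of I + (p) is {z^2 - 81/85z + 26/85, x + 17/11z + 24/55, y - 17/11z + 86/55} ≠ {1}, a proper ideal, so the enlarged system stays consistent: p is independent of I, with normal form 55/9y - 85/9z + 86/9.

Ideal membership is decidable via reduction modulo a Gröbner basis.

-x^2 - xy - 2yz - 6x + 3y - 11z + 2 is independent of I; its normal form modulo I is 55/9y - 85/9z + 86/9.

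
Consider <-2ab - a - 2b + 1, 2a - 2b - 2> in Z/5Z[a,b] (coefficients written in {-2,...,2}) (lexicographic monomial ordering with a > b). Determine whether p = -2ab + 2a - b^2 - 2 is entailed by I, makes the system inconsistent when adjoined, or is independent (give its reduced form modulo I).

-2ab + 2a - b^2 - 2 lies in I (it reduces to 0).

First compute the reduced Gröbner basis of I by Buchberger's algorithm.
f_1 = -2ab - a - 2b + 1, LT = ab.
f_2 = 2a - 2b - 2, LT = a.

S(f_1,f_2): lcm = ab. S = -2a + b^2 + 2b + 2.
  leading term a: subtract (-1)·f_2 from -2a + b^2 + 2b + 2 → b^2
  leading term b^2: no divisor's leading term divides it; move b^2 to the remainder.
  remainder b^2 ≠ 0; add h_3 = b^2 to the basis.

The other S-polynomials (S(f_1,h_3), S(f_2,h_3)) all reduce to 0 modulo the current basis, so we have a Gröbner basis.
Inter-reduce: drop elements whose leading term is divisible by another's, tail-reduce, and make monic.
Reduced Gröbner basis: {a - b - 1, b^2}.
Label its elements g_1 = a - b - 1, g_2 = b^2.

Reduce p = -2ab + 2a - b^2 - 2 modulo G:
  leading term ab: subtract (-2b)·g_1 from -2ab + 2a - b^2 - 2 → 2a + 2b^2 - 2b - 2
  leading term a: subtract (2)·g_1 from 2a + 2b^2 - 2b - 2 → 2b^2
  leading term b^2: subtract (2)·g_2 from 2b^2 → 0
  normal form = 0.
Since the normal form is 0, p ∈ I.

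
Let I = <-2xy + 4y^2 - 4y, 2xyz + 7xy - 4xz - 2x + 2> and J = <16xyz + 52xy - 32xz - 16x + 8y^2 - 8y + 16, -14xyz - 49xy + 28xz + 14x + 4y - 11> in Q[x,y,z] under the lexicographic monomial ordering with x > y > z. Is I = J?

Two ideals are equal iff their reduced Gröbner bases coincide (the reduced basis is unique for a fixed ordering).
Buchberger on the first generating set:
f_1 = -2xy + 4y^2 - 4y, LT = xy.
f_2 = 2xyz + 7xy - 4xz - 2x + 2, LT = xyz.

S(f_1,f_2): lcm = xyz. S = -7/2xy + 2xz + x - 2y^2z + 2yz - 1.
  reduce S modulo (f_1, f_2):
  remainder 2xz + x - 2y^2z - 7y^2 + 2yz + 7y - 1 ≠ 0; add g_3 = 2xz + x - 2y^2z - 7y^2 + 2yz + 7y - 1 to the basis.

S(f_1,g_3): lcm = xyz. S = -1/2xy + y^3z + 7/2y^3 - 3y^2z - 7/2y^2 + 2yz + 1/2y.
  reduce S modulo (f_1, f_2, g_3):
  remainder y^3z + 7/2y^3 - 3y^2z - 9/2y^2 + 2yz + 3/2y ≠ 0; add g_4 = y^3z + 7/2y^3 - 3y^2z - 9/2y^2 + 2yz + 3/2y to the basis.

The other S-polynomials (S(f_2,g_3), S(f_1,g_4), S(f_2,g_4), S(g_3,g_4)) all reduce to 0 modulo the current basis, so we have a Gröbner basis.
Inter-reduce: drop elements whose leading term is divisible by another's, tail-reduce, and make monic.
Reduced Gröbner basis: {xy - 2y^2 + 2y, xz + 1/2x - y^2z - 7/2y^2 + yz + 7/2y - 1/2, y^3z + 7/2y^3 - 3y^2z - 9/2y^2 + 2yz + 3/2y}.

Buchberger on the second generating set:
h_1 = 16xyz + 52xy - 32xz - 16x + 8y^2 - 8y + 16, LT = xyz.
h_2 = -14xyz - 49xy + 28xz + 14x + 4y - 11, LT = xyz.

S(h_1,h_2): lcm = xyz. S = -1/4xy + 1/2y^2 - 3/14y + 3/14.
  reduce S modulo (h_1, h_2):
  remainder -1/4xy + 1/2y^2 - 3/14y + 3/14 ≠ 0; add k_3 = -1/4xy + 1/2y^2 - 3/14y + 3/14 to the basis.

S(h_1,k_3): lcm = xyz. S = 13/4xy - 2xz - x + 2y^2z + 1/2y^2 - 6/7yz - 1/2y + 6/7z + 1.
  reduce S modulo (h_1, h_2, k_3):
  remainder -2xz - x + 2y^2z + 7y^2 - 6/7yz - 23/7y + 6/7z + 53/14 ≠ 0; add k_4 = -2xz - x + 2y^2z + 7y^2 - 6/7yz - 23/7y + 6/7z + 53/14 to the basis.

S(h_1,k_4): lcm = xyz. S = 11/4xy - 2xz - x + y^3z + 7/2y^3 - 3/7y^2z - 8/7y^2 + 3/7yz + 39/28y + 1.
  reduce S modulo (h_1, h_2, k_3, k_4):
  remainder y^3z + 7/2y^3 - 17/7y^2z - 37/14y^2 + 9/7yz + 65/28y - 6/7z - 3/7 ≠ 0; add k_5 = y^3z + 7/2y^3 - 17/7y^2z - 37/14y^2 + 9/7yz + 65/28y - 6/7z - 3/7 to the basis.

The other S-polynomials (S(h_2,k_3), S(h_2,k_4), S(k_3,k_4), S(h_1,k_5), S(h_2,k_5), S(k_3,k_5), S(k_4,k_5)) all reduce to 0 modulo the current basis, so we have a Gröbner basis.
Inter-reduce: drop elements whose leading term is divisible by another's, tail-reduce, and make monic.
Reduced Gröbner basis: {xy - 2y^2 + 6/7y - 6/7, xz + 1/2x - y^2z - 7/2y^2 + 3/7yz + 23/14y - 3/7z - 53/28, y^3z + 7/2y^3 - 17/7y^2z - 37/14y^2 + 9/7yz + 65/28y - 6/7z - 3/7}.

These differ, so the ideals are not equal.

No, the ideals differ.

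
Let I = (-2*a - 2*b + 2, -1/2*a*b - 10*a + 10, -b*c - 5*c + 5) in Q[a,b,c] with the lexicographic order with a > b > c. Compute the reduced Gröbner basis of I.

f_1 = -2*a - 2*b + 2, LT = a.
f_2 = -1/2*a*b - 10*a + 10, LT = a*b.
f_3 = -b*c - 5*c + 5, LT = b*c.

S(f_1,f_2): lcm = a*b. S = -20*a + b**2 - b + 20.
  leading term a: subtract (10)·f_1 from -20*a + b**2 - b + 20 → b**2 + 19*b
  leading term b**2: no divisor's leading term divides it; move b**2 to the remainder.
  leading term b: no divisor's leading term divides it; move 19*b to the remainder.
  remainder b**2 + 19*b ≠ 0; add g_4 = b**2 + 19*b to the basis.

S(f_2,f_3): lcm = a*b*c. S = 15*a*c + 5*a - 20*c.
  leading term a*c: subtract (-15/2*c)·f_1 from 15*a*c + 5*a - 20*c → 5*a - 15*b*c - 5*c
  leading term a: subtract (-5/2)·f_1 from 5*a - 15*b*c - 5*c → -15*b*c - 5*b - 5*c + 5
  leading term b*c: subtract (15)·f_3 from -15*b*c - 5*b - 5*c + 5 → -5*b + 70*c - 70
  leading term b: no divisor's leading term divides it; move -5*b to the remainder.
  leading term c: no divisor's leading term divides it; move 70*c to the remainder.
  leading term 1: no divisor's leading term divides it; move -70 to the remainder.
  remainder -5*b + 70*c - 70 ≠ 0; add g_5 = -5*b + 70*c - 70 to the basis.

S(f_3,g_5): lcm = b*c. S = 14*c**2 - 9*c - 5.
  leading term c**2: no divisor's leading term divides it; move 14*c**2 to the remainder.
  leading term c: no divisor's leading term divides it; move -9*c to the remainder.
  leading term 1: no divisor's leading term divides it; move -5 to the remainder.
  remainder 14*c**2 - 9*c - 5 ≠ 0; add g_6 = 14*c**2 - 9*c - 5 to the basis.

The other S-polynomials (S(f_1,f_3), S(f_1,g_4), S(f_2,g_4), S(f_3,g_4), S(f_1,g_5), S(f_2,g_5), S(g_4,g_5), S(f_1,g_6), S(f_2,g_6), S(f_3,g_6), S(g_4,g_6), S(g_5,g_6)) all reduce to 0 modulo the current basis, so we have a Gröbner basis.
Inter-reduce: drop elements whose leading term is divisible by another's, tail-reduce, and make monic.

G = {a + 14*c - 15, b - 14*c + 14, c**2 - 9/14*c - 5/14}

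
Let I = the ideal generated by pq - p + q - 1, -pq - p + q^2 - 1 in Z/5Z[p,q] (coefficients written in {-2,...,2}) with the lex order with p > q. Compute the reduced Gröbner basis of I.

G = {p + 2q^2 + 2q + 1, q^3 - q}

f_1 = pq - p + q - 1, LT = pq.
f_2 = -pq - p + q^2 - 1, LT = pq.

S(f_1,f_2): lcm = pq. S = -2p + q^2 + q - 2.
  reduce S modulo (f_1, f_2):
  remainder -2p + q^2 + q - 2 ≠ 0; add g_3 = -2p + q^2 + q - 2 to the basis.

S(f_1,g_3): lcm = pq. S = -p - 2q^3 - 2q^2 - 1.
  reduce S modulo (f_1, f_2, g_3):
  remainder -2q^3 + 2q ≠ 0; add g_4 = -2q^3 + 2q to the basis.

The other S-polynomials (S(f_2,g_3), S(f_1,g_4), S(f_2,g_4), S(g_3,g_4)) all reduce to 0 modulo the current basis, so we have a Gröbner basis.
Inter-reduce: drop elements whose leading term is divisible by another's, tail-reduce, and make monic.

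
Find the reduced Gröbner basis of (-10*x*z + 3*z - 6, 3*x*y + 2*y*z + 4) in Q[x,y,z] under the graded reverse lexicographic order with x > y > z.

f_1 = -10*x*z + 3*z - 6, LT = x*z.
f_2 = 3*x*y + 2*y*z + 4, LT = x*y.

S(f_1,f_2): lcm = x*y*z. S = -2/3*y*z**2 - 3/10*y*z + 3/5*y - 4/3*z.
  leading term y*z**2: no divisor's leading term divides it; move -2/3*y*z**2 to the remainder.
  leading term y*z: no divisor's leading term divides it; move -3/10*y*z to the remainder.
  leading term y: no divisor's leading term divides it; move 3/5*y to the remainder.
  leading term z: no divisor's leading term divides it; move -4/3*z to the remainder.
  remainder -2/3*y*z**2 - 3/10*y*z + 3/5*y - 4/3*z ≠ 0; add g_3 = -2/3*y*z**2 - 3/10*y*z + 3/5*y - 4/3*z to the basis.

The other S-polynomials (S(f_1,g_3), S(f_2,g_3)) all reduce to 0 modulo the current basis, so we have a Gröbner basis.

G = {y*z**2 + 9/20*y*z - 9/10*y + 2*z, x*y + 2/3*y*z + 4/3, x*z - 3/10*z + 3/5}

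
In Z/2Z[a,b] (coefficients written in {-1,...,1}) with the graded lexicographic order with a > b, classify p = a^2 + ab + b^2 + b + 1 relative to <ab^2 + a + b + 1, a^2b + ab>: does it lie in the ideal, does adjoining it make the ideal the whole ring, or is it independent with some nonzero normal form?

a^2 + ab + b^2 + b + 1 is independent of I; its normal form modulo I is b^2.

First compute the reduced Gröbner basis of I by Buchberger's algorithm.
f_1 = ab^2 + a + b + 1, LT = ab^2.
f_2 = a^2b + ab, LT = a^2b.

S(f_1,f_2): lcm = a^2b^2. S = ab^2 + a^2 + ab + a.
  reduce S modulo (f_1, f_2):
  remainder a^2 + ab + b + 1 ≠ 0; add h_3 = a^2 + ab + b + 1 to the basis.

S(f_1,h_3): lcm = a^2b^2. S = ab^3 + b^3 + a^2 + ab + b^2 + a.
  reduce S modulo (f_1, f_2, h_3):
  remainder b^3 + ab + a + 1 ≠ 0; add h_4 = b^3 + ab + a + 1 to the basis.

S(f_2,h_3): lcm = a^2b. S = ab^2 + ab + b^2 + b.
  reduce S modulo (f_1, f_2, h_3, h_4):
  remainder ab + b^2 + a + 1 ≠ 0; add h_5 = ab + b^2 + a + 1 to the basis.

The other S-polynomials (S(f_1,h_4), S(f_2,h_4), S(h_3,h_4), S(f_1,h_5), S(f_2,h_5), S(h_3,h_5), S(h_4,h_5)) all reduce to 0 modulo the current basis, so we have a Gröbner basis.
Inter-reduce: drop elements whose leading term is divisible by another's, tail-reduce, and make monic.
Reduced Gröbner basis: {b^3 + b^2, a^2 + b^2 + a + b, ab + b^2 + a + 1}.
Label its elements g_1 = b^3 + b^2, g_2 = a^2 + b^2 + a + b, g_3 = ab + b^2 + a + 1.

Reduce p = a^2 + ab + b^2 + b + 1 modulo G:
  leading term a^2: subtract (1)·g_2 from a^2 + ab + b^2 + b + 1 → ab + a + 1
  leading term ab: subtract (1)·g_3 from ab + a + 1 → b^2
  leading term b^2: no divisor's leading term divides it; move b^2 to the remainder.
  normal form = b^2.
The normal form is nonzero, so p ∉ I. Since p minus its normal form lies in I, I + (p) = I + (r) where r = b^2; decide whether this ideal is the whole ring.
Run Buchberger on G together with r (pairs among the g_i already reduce to 0 since G is a Gröbner basis):
g_1 = b^3 + b^2, LT = b^3.
g_2 = a^2 + b^2 + a + b, LT = a^2.
g_3 = ab + b^2 + a + 1, LT = ab.
r = b^2, LT = b^2.

S(g_3,r): lcm = ab^2. S = b^3 + ab + b.
  reduce S modulo (g_1, g_2, g_3, r):
  remainder a + b + 1 ≠ 0; add m_5 = a + b + 1 to the basis.

The other S-polynomials (S(g_1,g_2), S(g_1,g_3), S(g_1,r), S(g_2,g_3), S(g_2,r), S(g_1,m_5), S(g_2,m_5), S(g_3,m_5), S(r,m_5)) all reduce to 0 modulo the current basis, so we have a Gröbner basis.
Inter-reduce: drop elements whose leading term is divisible by another's, tail-reduce, and make monic.
Reduced Gröbner basis: {b^2, a + b + 1}.
The reduced Gröbner basis of I + (p) is {b^2, a + b + 1} ≠ {1}, a proper ideal, so the enlarged system stays consistent: p is independent of I, with normal form b^2.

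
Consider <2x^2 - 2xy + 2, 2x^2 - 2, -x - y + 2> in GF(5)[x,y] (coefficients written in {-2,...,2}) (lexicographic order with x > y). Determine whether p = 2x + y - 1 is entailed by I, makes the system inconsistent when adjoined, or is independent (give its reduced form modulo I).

2x + y - 1 lies in I (it reduces to 0).

First compute the reduced Gröbner basis of I by Buchberger's algorithm.
f_1 = 2x^2 - 2xy + 2, LT = x^2.
f_2 = 2x^2 - 2, LT = x^2.
f_3 = -x - y + 2, LT = x.

S(f_1,f_2): lcm = x^2. S = -xy + 2.
  reduce S modulo (f_1, f_2, f_3):
  remainder y^2 - 2y + 2 ≠ 0; add h_4 = y^2 - 2y + 2 to the basis.

S(f_1,f_3): lcm = x^2. S = -2xy + 2x + 1.
  reduce S modulo (f_1, f_2, f_3, h_4):
  remainder -2y + 1 ≠ 0; add h_5 = -2y + 1 to the basis.

The other S-polynomials (S(f_2,f_3), S(f_1,h_4), S(f_2,h_4), S(f_3,h_4), S(f_1,h_5), S(f_2,h_5), S(f_3,h_5), S(h_4,h_5)) all reduce to 0 modulo the current basis, so we have a Gröbner basis.
Inter-reduce: drop elements whose leading term is divisible by another's, tail-reduce, and make monic.
Reduced Gröbner basis: {x + 1, y + 2}.
Label its elements g_1 = x + 1, g_2 = y + 2.

Reduce p = 2x + y - 1 modulo G:
  leading term x: subtract (2)·g_1 from 2x + y - 1 → y + 2
  leading term y: subtract (1)·g_2 from y + 2 → 0
  normal form = 0.
Since the normal form is 0, p ∈ I.

The remainder on division by a Gröbner basis is unique — it is the normal form.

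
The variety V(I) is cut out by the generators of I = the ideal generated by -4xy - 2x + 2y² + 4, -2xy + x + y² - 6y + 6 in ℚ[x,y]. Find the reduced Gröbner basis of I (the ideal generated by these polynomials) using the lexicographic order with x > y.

G = {x - 3y + 2, y² - ⅕y - ⅘}

f_1 = -4xy - 2x + 2y² + 4, LT = xy.
f_2 = -2xy + x + y² - 6y + 6, LT = xy.

S(f_1,f_2): lcm = xy. S = x - 3y + 2.
  leading term x: no divisor's leading term divides it; move x to the remainder.
  leading term y: no divisor's leading term divides it; move -3y to the remainder.
  leading term 1: no divisor's leading term divides it; move 2 to the remainder.
  remainder x - 3y + 2 ≠ 0; add g_3 = x - 3y + 2 to the basis.

S(f_1,g_3): lcm = xy. S = ½x + 5/2y² - 2y - 1.
  leading term x: subtract (½)·g_3 from ½x + 5/2y² - 2y - 1 → 5/2y² - ½y - 2
  leading term y²: no divisor's leading term divides it; move 5/2y² to the remainder.
  leading term y: no divisor's leading term divides it; move -½y to the remainder.
  leading term 1: no divisor's leading term divides it; move -2 to the remainder.
  remainder 5/2y² - ½y - 2 ≠ 0; add g_4 = 5/2y² - ½y - 2 to the basis.

The other S-polynomials (S(f_2,g_3), S(f_1,g_4), S(f_2,g_4), S(g_3,g_4)) all reduce to 0 modulo the current basis, so we have a Gröbner basis.
Inter-reduce: drop elements whose leading term is divisible by another's, tail-reduce, and make monic.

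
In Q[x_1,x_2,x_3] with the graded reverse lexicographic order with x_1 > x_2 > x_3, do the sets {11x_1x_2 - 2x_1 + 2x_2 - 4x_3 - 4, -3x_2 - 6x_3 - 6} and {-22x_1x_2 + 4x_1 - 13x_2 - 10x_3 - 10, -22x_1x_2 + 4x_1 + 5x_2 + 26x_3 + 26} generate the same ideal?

Two ideals are equal iff their reduced Gröbner bases coincide (the reduced basis is unique for a fixed ordering).
Buchberger on the first generating set:
f_1 = 11x_1x_2 - 2x_1 + 2x_2 - 4x_3 - 4, LT = x_1x_2.
f_2 = -3x_2 - 6x_3 - 6, LT = x_2.

S(f_1,f_2): lcm = x_1x_2. S = -2x_1x_3 - 24/11x_1 + 2/11x_2 - 4/11x_3 - 4/11.
  leading term x_1x_3: no divisor's leading term divides it; move -2x_1x_3 to the remainder.
  leading term x_1: no divisor's leading term divides it; move -24/11x_1 to the remainder.
  leading term x_2: subtract (-2/33)·f_2 from 2/11x_2 - 4/11x_3 - 4/11 → -8/11x_3 - 8/11
  leading term x_3: no divisor's leading term divides it; move -8/11x_3 to the remainder.
  leading term 1: no divisor's leading term divides it; move -8/11 to the remainder.
  remainder -2x_1x_3 - 24/11x_1 - 8/11x_3 - 8/11 ≠ 0; add g_3 = -2x_1x_3 - 24/11x_1 - 8/11x_3 - 8/11 to the basis.

S(f_1,g_3): lcm = x_1x_2x_3. S = -12/11x_1x_2 - 2/11x_1x_3 - 2/11x_2x_3 - 4/11x_3^2 - 4/11x_2 - 4/11x_3.
  leading term x_1x_2: subtract (-12/121)·f_1 from -12/11x_1x_2 - 2/11x_1x_3 - 2/11x_2x_3 - 4/11x_3^2 - 4/11x_2 - 4/11x_3 → -2/11x_1x_3 - 2/11x_2x_3 - 4/11x_3^2 - 24/121x_1 - 20/121x_2 - 92/121x_3 - 48/121
  leading term x_1x_3: subtract (1/11)·g_3 from -2/11x_1x_3 - 2/11x_2x_3 - 4/11x_3^2 - 24/121x_1 - 20/121x_2 - 92/121x_3 - 48/121 → -2/11x_2x_3 - 4/11x_3^2 - 20/121x_2 - 84/121x_3 - 40/121
  leading term x_2x_3: subtract (2/33x_3)·f_2 from -2/11x_2x_3 - 4/11x_3^2 - 20/121x_2 - 84/121x_3 - 40/121 → -20/121x_2 - 40/121x_3 - 40/121
  leading term x_2: subtract (20/363)·f_2 from -20/121x_2 - 40/121x_3 - 40/121 → 0
  remainder 0.

S(f_2,g_3): leading monomials are coprime, so the S-polynomial reduces to 0 (Buchberger's first criterion).
Every S-polynomial of the final basis reduces to 0, so we have a Gröbner basis.
Inter-reduce: drop elements whose leading term is divisible by another's, tail-reduce, and make monic.
Reduced Gröbner basis: {x_1x_3 + 12/11x_1 + 4/11x_3 + 4/11, x_2 + 2x_3 + 2}.

Buchberger on the second generating set:
h_1 = -22x_1x_2 + 4x_1 - 13x_2 - 10x_3 - 10, LT = x_1x_2.
h_2 = -22x_1x_2 + 4x_1 + 5x_2 + 26x_3 + 26, LT = x_1x_2.

S(h_1,h_2): lcm = x_1x_2. S = 9/11x_2 + 18/11x_3 + 18/11.
  leading term x_2: no divisor's leading term divides it; move 9/11x_2 to the remainder.
  leading term x_3: no divisor's leading term divides it; move 18/11x_3 to the remainder.
  leading term 1: no divisor's leading term divides it; move 18/11 to the remainder.
  remainder 9/11x_2 + 18/11x_3 + 18/11 ≠ 0; add k_3 = 9/11x_2 + 18/11x_3 + 18/11 to the basis.

S(h_1,k_3): lcm = x_1x_2. S = -2x_1x_3 - 24/11x_1 + 13/22x_2 + 5/11x_3 + 5/11.
  leading term x_1x_3: no divisor's leading term divides it; move -2x_1x_3 to the remainder.
  leading term x_1: no divisor's leading term divides it; move -24/11x_1 to the remainder.
  leading term x_2: subtract (13/18)·k_3 from 13/22x_2 + 5/11x_3 + 5/11 → -8/11x_3 - 8/11
  leading term x_3: no divisor's leading term divides it; move -8/11x_3 to the remainder.
  leading term 1: no divisor's leading term divides it; move -8/11 to the remainder.
  remainder -2x_1x_3 - 24/11x_1 - 8/11x_3 - 8/11 ≠ 0; add k_4 = -2x_1x_3 - 24/11x_1 - 8/11x_3 - 8/11 to the basis.

S(h_2,k_3): lcm = x_1x_2. S = -2x_1x_3 - 24/11x_1 - 5/22x_2 - 13/11x_3 - 13/11.
  leading term x_1x_3: subtract (1)·k_4 from -2x_1x_3 - 24/11x_1 - 5/22x_2 - 13/11x_3 - 13/11 → -5/22x_2 - 5/11x_3 - 5/11
  leading term x_2: subtract (-5/18)·k_3 from -5/22x_2 - 5/11x_3 - 5/11 → 0
  remainder 0.

S(h_1,k_4): lcm = x_1x_2x_3. S = -12/11x_1x_2 - 2/11x_1x_3 + 5/22x_2x_3 + 5/11x_3^2 - 4/11x_2 + 5/11x_3.
  leading term x_1x_2: subtract (6/121)·h_1 from -12/11x_1x_2 - 2/11x_1x_3 + 5/22x_2x_3 + 5/11x_3^2 - 4/11x_2 + 5/11x_3 → -2/11x_1x_3 + 5/22x_2x_3 + 5/11x_3^2 - 24/121x_1 + 34/121x_2 + 115/121x_3 + 60/121
  leading term x_1x_3: subtract (1/11)·k_4 from -2/11x_1x_3 + 5/22x_2x_3 + 5/11x_3^2 - 24/121x_1 + 34/121x_2 + 115/121x_3 + 60/121 → 5/22x_2x_3 + 5/11x_3^2 + 34/121x_2 + 123/121x_3 + 68/121
  leading term x_2x_3: subtract (5/18x_3)·k_3 from 5/22x_2x_3 + 5/11x_3^2 + 34/121x_2 + 123/121x_3 + 68/121 → 34/121x_2 + 68/121x_3 + 68/121
  leading term x_2: subtract (34/99)·k_3 from 34/121x_2 + 68/121x_3 + 68/121 → 0
  remainder 0.

S(h_2,k_4): lcm = x_1x_2x_3. S = -12/11x_1x_2 - 2/11x_1x_3 - 13/22x_2x_3 - 13/11x_3^2 - 4/11x_2 - 13/11x_3.
  leading term x_1x_2: subtract (6/121)·h_1 from -12/11x_1x_2 - 2/11x_1x_3 - 13/22x_2x_3 - 13/11x_3^2 - 4/11x_2 - 13/11x_3 → -2/11x_1x_3 - 13/22x_2x_3 - 13/11x_3^2 - 24/121x_1 + 34/121x_2 - 83/121x_3 + 60/121
  leading term x_1x_3: subtract (1/11)·k_4 from -2/11x_1x_3 - 13/22x_2x_3 - 13/11x_3^2 - 24/121x_1 + 34/121x_2 - 83/121x_3 + 60/121 → -13/22x_2x_3 - 13/11x_3^2 + 34/121x_2 - 75/121x_3 + 68/121
  leading term x_2x_3: subtract (-13/18x_3)·k_3 from -13/22x_2x_3 - 13/11x_3^2 + 34/121x_2 - 75/121x_3 + 68/121 → 34/121x_2 + 68/121x_3 + 68/121
  leading term x_2: subtract (34/99)·k_3 from 34/121x_2 + 68/121x_3 + 68/121 → 0
  remainder 0.

S(k_3,k_4): leading monomials are coprime, so the S-polynomial reduces to 0 (Buchberger's first criterion).
Every S-polynomial of the final basis reduces to 0, so we have a Gröbner basis.
Inter-reduce: drop elements whose leading term is divisible by another's, tail-reduce, and make monic.
Reduced Gröbner basis: {x_1x_3 + 12/11x_1 + 4/11x_3 + 4/11, x_2 + 2x_3 + 2}.

These coincide, so the ideals are equal.

Yes, the ideals are equal.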